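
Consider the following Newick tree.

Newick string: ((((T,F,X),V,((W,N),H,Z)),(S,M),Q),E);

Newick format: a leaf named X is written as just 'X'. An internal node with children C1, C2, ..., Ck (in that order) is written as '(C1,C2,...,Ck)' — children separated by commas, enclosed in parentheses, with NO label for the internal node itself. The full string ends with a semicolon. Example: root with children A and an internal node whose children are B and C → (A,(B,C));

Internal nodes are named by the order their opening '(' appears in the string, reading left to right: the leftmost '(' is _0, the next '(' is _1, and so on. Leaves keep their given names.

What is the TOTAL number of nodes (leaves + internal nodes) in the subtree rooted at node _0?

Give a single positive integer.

Newick: ((((T,F,X),V,((W,N),H,Z)),(S,M),Q),E);
Locate _0: it is the '(' at position 0 (the 1st '(' reading left to right).
Query: subtree rooted at _0
_0: subtree_size = 1 + 18
  _1: subtree_size = 1 + 16
    _2: subtree_size = 1 + 11
      _3: subtree_size = 1 + 3
        T: subtree_size = 1 + 0
        F: subtree_size = 1 + 0
        X: subtree_size = 1 + 0
      V: subtree_size = 1 + 0
      _4: subtree_size = 1 + 5
        _5: subtree_size = 1 + 2
          W: subtree_size = 1 + 0
          N: subtree_size = 1 + 0
        H: subtree_size = 1 + 0
        Z: subtree_size = 1 + 0
    _6: subtree_size = 1 + 2
      S: subtree_size = 1 + 0
      M: subtree_size = 1 + 0
    Q: subtree_size = 1 + 0
  E: subtree_size = 1 + 0
Total subtree size of _0: 19

Answer: 19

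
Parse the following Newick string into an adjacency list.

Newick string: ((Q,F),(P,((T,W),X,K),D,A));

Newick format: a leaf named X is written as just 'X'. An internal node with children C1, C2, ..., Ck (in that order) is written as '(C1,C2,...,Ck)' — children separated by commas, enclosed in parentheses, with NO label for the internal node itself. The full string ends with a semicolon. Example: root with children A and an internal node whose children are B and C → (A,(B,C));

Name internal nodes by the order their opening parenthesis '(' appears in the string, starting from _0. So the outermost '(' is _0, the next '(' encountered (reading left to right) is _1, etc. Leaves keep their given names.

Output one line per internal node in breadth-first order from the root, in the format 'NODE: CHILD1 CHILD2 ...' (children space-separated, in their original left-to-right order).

Answer: _0: _1 _2
_1: Q F
_2: P _3 D A
_3: _4 X K
_4: T W

Derivation:
Input: ((Q,F),(P,((T,W),X,K),D,A));
Scanning left-to-right, naming '(' by encounter order:
  pos 0: '(' -> open internal node _0 (depth 1)
  pos 1: '(' -> open internal node _1 (depth 2)
  pos 5: ')' -> close internal node _1 (now at depth 1)
  pos 7: '(' -> open internal node _2 (depth 2)
  pos 10: '(' -> open internal node _3 (depth 3)
  pos 11: '(' -> open internal node _4 (depth 4)
  pos 15: ')' -> close internal node _4 (now at depth 3)
  pos 20: ')' -> close internal node _3 (now at depth 2)
  pos 25: ')' -> close internal node _2 (now at depth 1)
  pos 26: ')' -> close internal node _0 (now at depth 0)
Total internal nodes: 5
BFS adjacency from root:
  _0: _1 _2
  _1: Q F
  _2: P _3 D A
  _3: _4 X K
  _4: T W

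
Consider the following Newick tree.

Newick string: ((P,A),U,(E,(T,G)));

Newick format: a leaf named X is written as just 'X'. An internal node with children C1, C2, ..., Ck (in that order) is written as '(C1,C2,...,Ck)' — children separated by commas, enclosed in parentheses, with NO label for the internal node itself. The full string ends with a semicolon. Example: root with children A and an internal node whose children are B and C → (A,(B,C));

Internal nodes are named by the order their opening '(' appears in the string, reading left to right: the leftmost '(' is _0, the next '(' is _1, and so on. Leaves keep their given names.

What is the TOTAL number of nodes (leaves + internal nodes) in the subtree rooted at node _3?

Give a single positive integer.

Newick: ((P,A),U,(E,(T,G)));
Locate _3: it is the '(' at position 12 (the 4th '(' reading left to right).
Query: subtree rooted at _3
_3: subtree_size = 1 + 2
  T: subtree_size = 1 + 0
  G: subtree_size = 1 + 0
Total subtree size of _3: 3

Answer: 3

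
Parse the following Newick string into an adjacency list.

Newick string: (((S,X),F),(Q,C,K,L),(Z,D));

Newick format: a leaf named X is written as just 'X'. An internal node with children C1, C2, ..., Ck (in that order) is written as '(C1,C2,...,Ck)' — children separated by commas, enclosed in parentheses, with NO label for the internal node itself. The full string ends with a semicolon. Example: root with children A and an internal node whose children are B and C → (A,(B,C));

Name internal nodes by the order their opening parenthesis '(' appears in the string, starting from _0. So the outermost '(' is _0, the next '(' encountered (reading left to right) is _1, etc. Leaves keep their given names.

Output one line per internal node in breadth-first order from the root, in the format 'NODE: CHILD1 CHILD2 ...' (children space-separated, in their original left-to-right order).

Answer: _0: _1 _3 _4
_1: _2 F
_3: Q C K L
_4: Z D
_2: S X

Derivation:
Input: (((S,X),F),(Q,C,K,L),(Z,D));
Scanning left-to-right, naming '(' by encounter order:
  pos 0: '(' -> open internal node _0 (depth 1)
  pos 1: '(' -> open internal node _1 (depth 2)
  pos 2: '(' -> open internal node _2 (depth 3)
  pos 6: ')' -> close internal node _2 (now at depth 2)
  pos 9: ')' -> close internal node _1 (now at depth 1)
  pos 11: '(' -> open internal node _3 (depth 2)
  pos 19: ')' -> close internal node _3 (now at depth 1)
  pos 21: '(' -> open internal node _4 (depth 2)
  pos 25: ')' -> close internal node _4 (now at depth 1)
  pos 26: ')' -> close internal node _0 (now at depth 0)
Total internal nodes: 5
BFS adjacency from root:
  _0: _1 _3 _4
  _1: _2 F
  _3: Q C K L
  _4: Z D
  _2: S X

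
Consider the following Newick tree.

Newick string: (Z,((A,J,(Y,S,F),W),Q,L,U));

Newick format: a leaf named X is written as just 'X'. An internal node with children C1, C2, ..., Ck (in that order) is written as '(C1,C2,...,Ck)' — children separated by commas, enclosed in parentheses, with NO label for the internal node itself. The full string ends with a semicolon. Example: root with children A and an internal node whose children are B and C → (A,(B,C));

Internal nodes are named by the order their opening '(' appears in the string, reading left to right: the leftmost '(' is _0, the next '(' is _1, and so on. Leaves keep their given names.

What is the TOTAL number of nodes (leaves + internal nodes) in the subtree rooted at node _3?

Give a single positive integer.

Newick: (Z,((A,J,(Y,S,F),W),Q,L,U));
Locate _3: it is the '(' at position 9 (the 4th '(' reading left to right).
Query: subtree rooted at _3
_3: subtree_size = 1 + 3
  Y: subtree_size = 1 + 0
  S: subtree_size = 1 + 0
  F: subtree_size = 1 + 0
Total subtree size of _3: 4

Answer: 4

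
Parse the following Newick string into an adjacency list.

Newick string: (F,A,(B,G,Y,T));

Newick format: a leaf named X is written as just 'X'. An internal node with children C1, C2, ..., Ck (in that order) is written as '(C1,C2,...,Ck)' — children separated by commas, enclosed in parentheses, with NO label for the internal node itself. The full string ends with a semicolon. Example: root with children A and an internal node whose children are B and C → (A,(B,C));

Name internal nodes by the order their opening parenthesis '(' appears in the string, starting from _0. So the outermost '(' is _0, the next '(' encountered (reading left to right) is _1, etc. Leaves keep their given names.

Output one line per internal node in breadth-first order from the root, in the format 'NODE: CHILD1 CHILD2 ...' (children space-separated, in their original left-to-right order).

Input: (F,A,(B,G,Y,T));
Scanning left-to-right, naming '(' by encounter order:
  pos 0: '(' -> open internal node _0 (depth 1)
  pos 5: '(' -> open internal node _1 (depth 2)
  pos 13: ')' -> close internal node _1 (now at depth 1)
  pos 14: ')' -> close internal node _0 (now at depth 0)
Total internal nodes: 2
BFS adjacency from root:
  _0: F A _1
  _1: B G Y T

Answer: _0: F A _1
_1: B G Y T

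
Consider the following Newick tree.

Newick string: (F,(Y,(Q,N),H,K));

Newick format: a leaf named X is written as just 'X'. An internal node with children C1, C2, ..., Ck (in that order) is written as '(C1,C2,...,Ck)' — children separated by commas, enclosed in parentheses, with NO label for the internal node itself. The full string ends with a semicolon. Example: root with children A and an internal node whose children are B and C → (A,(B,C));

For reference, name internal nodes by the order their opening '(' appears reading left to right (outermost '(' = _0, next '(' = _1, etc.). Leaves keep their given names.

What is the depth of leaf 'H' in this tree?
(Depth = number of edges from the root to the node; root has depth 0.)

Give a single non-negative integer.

Answer: 2

Derivation:
Newick: (F,(Y,(Q,N),H,K));
Naming internals by '(' encounter order: outermost '(' = _0, next = _1, ...
Query node: H
Path from root: _0 -> _1 -> H
Depth of H: 2 (number of edges from root)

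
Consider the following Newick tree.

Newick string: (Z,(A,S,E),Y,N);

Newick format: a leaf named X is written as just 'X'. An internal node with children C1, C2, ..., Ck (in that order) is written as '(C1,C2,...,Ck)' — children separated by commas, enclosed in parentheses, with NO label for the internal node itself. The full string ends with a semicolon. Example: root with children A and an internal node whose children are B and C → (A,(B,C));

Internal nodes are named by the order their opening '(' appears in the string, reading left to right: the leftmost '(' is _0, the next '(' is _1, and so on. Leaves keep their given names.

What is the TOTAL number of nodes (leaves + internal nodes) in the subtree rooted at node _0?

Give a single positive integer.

Answer: 8

Derivation:
Newick: (Z,(A,S,E),Y,N);
Locate _0: it is the '(' at position 0 (the 1st '(' reading left to right).
Query: subtree rooted at _0
_0: subtree_size = 1 + 7
  Z: subtree_size = 1 + 0
  _1: subtree_size = 1 + 3
    A: subtree_size = 1 + 0
    S: subtree_size = 1 + 0
    E: subtree_size = 1 + 0
  Y: subtree_size = 1 + 0
  N: subtree_size = 1 + 0
Total subtree size of _0: 8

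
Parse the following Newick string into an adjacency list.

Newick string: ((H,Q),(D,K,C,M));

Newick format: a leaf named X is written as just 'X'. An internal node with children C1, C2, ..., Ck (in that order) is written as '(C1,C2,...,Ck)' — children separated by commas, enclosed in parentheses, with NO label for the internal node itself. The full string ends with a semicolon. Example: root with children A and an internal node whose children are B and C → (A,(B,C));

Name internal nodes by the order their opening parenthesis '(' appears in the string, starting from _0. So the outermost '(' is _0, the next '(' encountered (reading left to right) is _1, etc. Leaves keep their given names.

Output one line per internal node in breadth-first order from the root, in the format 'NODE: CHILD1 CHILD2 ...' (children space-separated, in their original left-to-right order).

Input: ((H,Q),(D,K,C,M));
Scanning left-to-right, naming '(' by encounter order:
  pos 0: '(' -> open internal node _0 (depth 1)
  pos 1: '(' -> open internal node _1 (depth 2)
  pos 5: ')' -> close internal node _1 (now at depth 1)
  pos 7: '(' -> open internal node _2 (depth 2)
  pos 15: ')' -> close internal node _2 (now at depth 1)
  pos 16: ')' -> close internal node _0 (now at depth 0)
Total internal nodes: 3
BFS adjacency from root:
  _0: _1 _2
  _1: H Q
  _2: D K C M

Answer: _0: _1 _2
_1: H Q
_2: D K C M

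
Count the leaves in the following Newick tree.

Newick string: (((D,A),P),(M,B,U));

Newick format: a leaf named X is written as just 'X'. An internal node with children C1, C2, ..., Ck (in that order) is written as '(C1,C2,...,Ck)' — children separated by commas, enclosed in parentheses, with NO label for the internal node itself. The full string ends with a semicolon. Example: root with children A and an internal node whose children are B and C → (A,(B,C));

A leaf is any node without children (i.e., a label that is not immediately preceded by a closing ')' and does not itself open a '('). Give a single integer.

Answer: 6

Derivation:
Newick: (((D,A),P),(M,B,U));
Scan left-to-right; a leaf is any maximal label run not followed by '(':
  pos 3: leaf 'D' → count = 1
  pos 5: leaf 'A' → count = 2
  pos 8: leaf 'P' → count = 3
  pos 12: leaf 'M' → count = 4
  pos 14: leaf 'B' → count = 5
  pos 16: leaf 'U' → count = 6
Total leaves: 6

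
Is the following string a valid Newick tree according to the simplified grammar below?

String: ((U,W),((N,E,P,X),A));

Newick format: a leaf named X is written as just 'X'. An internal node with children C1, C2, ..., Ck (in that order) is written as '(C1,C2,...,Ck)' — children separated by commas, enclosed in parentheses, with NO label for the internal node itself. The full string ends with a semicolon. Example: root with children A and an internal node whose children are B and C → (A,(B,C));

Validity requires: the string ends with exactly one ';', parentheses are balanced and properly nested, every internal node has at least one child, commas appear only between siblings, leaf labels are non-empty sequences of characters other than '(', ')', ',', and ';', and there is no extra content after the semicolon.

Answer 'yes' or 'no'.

Answer: yes

Derivation:
Input: ((U,W),((N,E,P,X),A));
Paren balance: 4 '(' vs 4 ')' OK
Ends with single ';': True
Full parse: OK
Valid: True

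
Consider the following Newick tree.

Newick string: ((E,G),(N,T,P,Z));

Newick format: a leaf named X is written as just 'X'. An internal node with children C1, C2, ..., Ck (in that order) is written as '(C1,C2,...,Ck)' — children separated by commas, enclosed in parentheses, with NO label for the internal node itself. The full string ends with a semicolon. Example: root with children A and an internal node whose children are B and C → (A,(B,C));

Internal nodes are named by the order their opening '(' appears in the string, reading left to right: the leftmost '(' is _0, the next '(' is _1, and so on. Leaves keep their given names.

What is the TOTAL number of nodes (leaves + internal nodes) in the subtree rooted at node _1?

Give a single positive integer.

Newick: ((E,G),(N,T,P,Z));
Locate _1: it is the '(' at position 1 (the 2nd '(' reading left to right).
Query: subtree rooted at _1
_1: subtree_size = 1 + 2
  E: subtree_size = 1 + 0
  G: subtree_size = 1 + 0
Total subtree size of _1: 3

Answer: 3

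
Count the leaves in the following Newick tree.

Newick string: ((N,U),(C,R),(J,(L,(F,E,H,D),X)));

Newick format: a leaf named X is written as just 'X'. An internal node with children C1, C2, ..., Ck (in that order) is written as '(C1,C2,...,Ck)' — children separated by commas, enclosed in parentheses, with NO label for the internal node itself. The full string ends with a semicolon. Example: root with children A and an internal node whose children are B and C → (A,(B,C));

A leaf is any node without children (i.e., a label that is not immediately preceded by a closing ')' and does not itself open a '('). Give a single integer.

Answer: 11

Derivation:
Newick: ((N,U),(C,R),(J,(L,(F,E,H,D),X)));
Scan left-to-right; a leaf is any maximal label run not followed by '(':
  pos 2: leaf 'N' → count = 1
  pos 4: leaf 'U' → count = 2
  pos 8: leaf 'C' → count = 3
  pos 10: leaf 'R' → count = 4
  pos 14: leaf 'J' → count = 5
  pos 17: leaf 'L' → count = 6
  pos 20: leaf 'F' → count = 7
  pos 22: leaf 'E' → count = 8
  pos 24: leaf 'H' → count = 9
  pos 26: leaf 'D' → count = 10
  pos 29: leaf 'X' → count = 11
Total leaves: 11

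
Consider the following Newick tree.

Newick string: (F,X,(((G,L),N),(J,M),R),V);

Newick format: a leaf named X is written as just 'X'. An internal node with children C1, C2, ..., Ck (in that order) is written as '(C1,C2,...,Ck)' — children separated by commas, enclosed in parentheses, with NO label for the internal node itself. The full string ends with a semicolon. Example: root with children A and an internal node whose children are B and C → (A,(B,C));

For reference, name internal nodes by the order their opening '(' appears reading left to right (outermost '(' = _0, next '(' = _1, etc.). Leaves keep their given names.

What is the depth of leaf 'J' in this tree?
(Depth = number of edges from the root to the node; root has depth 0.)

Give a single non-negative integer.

Answer: 3

Derivation:
Newick: (F,X,(((G,L),N),(J,M),R),V);
Naming internals by '(' encounter order: outermost '(' = _0, next = _1, ...
Query node: J
Path from root: _0 -> _1 -> _4 -> J
Depth of J: 3 (number of edges from root)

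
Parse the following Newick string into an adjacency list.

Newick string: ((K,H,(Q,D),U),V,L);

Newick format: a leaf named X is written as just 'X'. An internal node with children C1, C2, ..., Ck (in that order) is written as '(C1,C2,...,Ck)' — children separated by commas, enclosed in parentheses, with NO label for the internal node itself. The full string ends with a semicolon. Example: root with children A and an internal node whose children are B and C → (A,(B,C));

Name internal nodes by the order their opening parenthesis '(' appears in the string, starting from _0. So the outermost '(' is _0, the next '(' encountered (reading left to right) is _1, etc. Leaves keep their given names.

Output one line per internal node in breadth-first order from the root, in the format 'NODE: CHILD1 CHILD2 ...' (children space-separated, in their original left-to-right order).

Input: ((K,H,(Q,D),U),V,L);
Scanning left-to-right, naming '(' by encounter order:
  pos 0: '(' -> open internal node _0 (depth 1)
  pos 1: '(' -> open internal node _1 (depth 2)
  pos 6: '(' -> open internal node _2 (depth 3)
  pos 10: ')' -> close internal node _2 (now at depth 2)
  pos 13: ')' -> close internal node _1 (now at depth 1)
  pos 18: ')' -> close internal node _0 (now at depth 0)
Total internal nodes: 3
BFS adjacency from root:
  _0: _1 V L
  _1: K H _2 U
  _2: Q D

Answer: _0: _1 V L
_1: K H _2 U
_2: Q D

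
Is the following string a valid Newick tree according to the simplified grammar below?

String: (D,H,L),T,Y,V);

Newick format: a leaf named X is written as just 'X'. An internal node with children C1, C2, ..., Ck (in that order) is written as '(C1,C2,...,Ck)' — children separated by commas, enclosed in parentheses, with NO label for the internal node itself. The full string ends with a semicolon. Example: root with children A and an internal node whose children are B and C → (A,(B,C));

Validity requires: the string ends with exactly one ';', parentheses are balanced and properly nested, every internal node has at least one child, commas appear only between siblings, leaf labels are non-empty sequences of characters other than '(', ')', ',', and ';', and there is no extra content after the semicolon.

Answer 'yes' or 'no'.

Input: (D,H,L),T,Y,V);
Paren balance: 1 '(' vs 2 ')' MISMATCH
Ends with single ';': True
Full parse: FAILS (extra content after tree at pos 7)
Valid: False

Answer: no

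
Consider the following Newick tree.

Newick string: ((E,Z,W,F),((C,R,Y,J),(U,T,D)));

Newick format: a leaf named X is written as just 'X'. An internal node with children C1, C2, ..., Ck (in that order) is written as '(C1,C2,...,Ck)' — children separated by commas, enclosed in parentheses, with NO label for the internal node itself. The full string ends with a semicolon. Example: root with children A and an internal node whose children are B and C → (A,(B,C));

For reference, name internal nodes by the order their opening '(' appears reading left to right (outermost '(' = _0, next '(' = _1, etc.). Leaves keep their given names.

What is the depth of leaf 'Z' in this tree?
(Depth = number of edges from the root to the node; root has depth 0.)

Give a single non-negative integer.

Answer: 2

Derivation:
Newick: ((E,Z,W,F),((C,R,Y,J),(U,T,D)));
Naming internals by '(' encounter order: outermost '(' = _0, next = _1, ...
Query node: Z
Path from root: _0 -> _1 -> Z
Depth of Z: 2 (number of edges from root)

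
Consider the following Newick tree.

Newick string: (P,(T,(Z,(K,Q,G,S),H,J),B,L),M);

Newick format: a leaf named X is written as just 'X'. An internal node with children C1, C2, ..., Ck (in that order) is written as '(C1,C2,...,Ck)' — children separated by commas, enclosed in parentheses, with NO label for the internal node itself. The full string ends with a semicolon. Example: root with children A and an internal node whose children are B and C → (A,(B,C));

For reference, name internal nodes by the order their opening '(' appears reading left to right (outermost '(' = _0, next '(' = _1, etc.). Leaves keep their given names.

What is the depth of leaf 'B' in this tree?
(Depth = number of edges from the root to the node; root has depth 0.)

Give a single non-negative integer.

Newick: (P,(T,(Z,(K,Q,G,S),H,J),B,L),M);
Naming internals by '(' encounter order: outermost '(' = _0, next = _1, ...
Query node: B
Path from root: _0 -> _1 -> B
Depth of B: 2 (number of edges from root)

Answer: 2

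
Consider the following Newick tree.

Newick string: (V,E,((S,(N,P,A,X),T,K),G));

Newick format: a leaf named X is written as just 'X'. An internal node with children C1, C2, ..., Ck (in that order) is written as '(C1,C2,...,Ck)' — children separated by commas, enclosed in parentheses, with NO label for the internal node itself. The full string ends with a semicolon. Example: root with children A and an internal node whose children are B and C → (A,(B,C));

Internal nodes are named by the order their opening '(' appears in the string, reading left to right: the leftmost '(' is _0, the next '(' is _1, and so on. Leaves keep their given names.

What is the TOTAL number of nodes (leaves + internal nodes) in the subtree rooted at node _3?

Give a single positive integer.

Newick: (V,E,((S,(N,P,A,X),T,K),G));
Locate _3: it is the '(' at position 9 (the 4th '(' reading left to right).
Query: subtree rooted at _3
_3: subtree_size = 1 + 4
  N: subtree_size = 1 + 0
  P: subtree_size = 1 + 0
  A: subtree_size = 1 + 0
  X: subtree_size = 1 + 0
Total subtree size of _3: 5

Answer: 5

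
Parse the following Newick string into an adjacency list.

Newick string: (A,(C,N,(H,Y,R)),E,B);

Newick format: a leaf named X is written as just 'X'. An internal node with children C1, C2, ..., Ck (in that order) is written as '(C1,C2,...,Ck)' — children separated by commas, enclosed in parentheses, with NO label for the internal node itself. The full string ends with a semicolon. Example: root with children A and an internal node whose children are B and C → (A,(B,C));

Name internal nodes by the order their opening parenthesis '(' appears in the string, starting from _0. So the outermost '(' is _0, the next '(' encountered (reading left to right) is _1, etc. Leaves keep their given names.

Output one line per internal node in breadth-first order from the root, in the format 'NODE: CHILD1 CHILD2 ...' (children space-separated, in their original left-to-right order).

Answer: _0: A _1 E B
_1: C N _2
_2: H Y R

Derivation:
Input: (A,(C,N,(H,Y,R)),E,B);
Scanning left-to-right, naming '(' by encounter order:
  pos 0: '(' -> open internal node _0 (depth 1)
  pos 3: '(' -> open internal node _1 (depth 2)
  pos 8: '(' -> open internal node _2 (depth 3)
  pos 14: ')' -> close internal node _2 (now at depth 2)
  pos 15: ')' -> close internal node _1 (now at depth 1)
  pos 20: ')' -> close internal node _0 (now at depth 0)
Total internal nodes: 3
BFS adjacency from root:
  _0: A _1 E B
  _1: C N _2
  _2: H Y R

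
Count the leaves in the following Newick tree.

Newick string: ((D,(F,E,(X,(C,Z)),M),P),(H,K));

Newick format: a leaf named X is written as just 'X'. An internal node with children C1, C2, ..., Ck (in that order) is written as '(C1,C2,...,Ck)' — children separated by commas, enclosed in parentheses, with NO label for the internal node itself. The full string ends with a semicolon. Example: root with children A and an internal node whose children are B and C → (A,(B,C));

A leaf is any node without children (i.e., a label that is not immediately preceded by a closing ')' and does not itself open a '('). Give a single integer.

Newick: ((D,(F,E,(X,(C,Z)),M),P),(H,K));
Scan left-to-right; a leaf is any maximal label run not followed by '(':
  pos 2: leaf 'D' → count = 1
  pos 5: leaf 'F' → count = 2
  pos 7: leaf 'E' → count = 3
  pos 10: leaf 'X' → count = 4
  pos 13: leaf 'C' → count = 5
  pos 15: leaf 'Z' → count = 6
  pos 19: leaf 'M' → count = 7
  pos 22: leaf 'P' → count = 8
  pos 26: leaf 'H' → count = 9
  pos 28: leaf 'K' → count = 10
Total leaves: 10

Answer: 10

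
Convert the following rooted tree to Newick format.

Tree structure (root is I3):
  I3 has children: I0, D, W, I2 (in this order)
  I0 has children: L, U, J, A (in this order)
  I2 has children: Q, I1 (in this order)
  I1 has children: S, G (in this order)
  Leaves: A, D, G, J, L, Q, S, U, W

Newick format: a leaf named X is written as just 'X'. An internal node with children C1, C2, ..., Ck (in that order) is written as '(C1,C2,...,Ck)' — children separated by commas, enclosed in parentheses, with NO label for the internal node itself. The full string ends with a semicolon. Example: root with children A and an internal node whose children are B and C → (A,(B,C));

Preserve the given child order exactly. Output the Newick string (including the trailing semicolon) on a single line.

internal I3 with children ['I0', 'D', 'W', 'I2']
  internal I0 with children ['L', 'U', 'J', 'A']
    leaf 'L' → 'L'
    leaf 'U' → 'U'
    leaf 'J' → 'J'
    leaf 'A' → 'A'
  → '(L,U,J,A)'
  leaf 'D' → 'D'
  leaf 'W' → 'W'
  internal I2 with children ['Q', 'I1']
    leaf 'Q' → 'Q'
    internal I1 with children ['S', 'G']
      leaf 'S' → 'S'
      leaf 'G' → 'G'
    → '(S,G)'
  → '(Q,(S,G))'
→ '((L,U,J,A),D,W,(Q,(S,G)))'
Final: ((L,U,J,A),D,W,(Q,(S,G)));

Answer: ((L,U,J,A),D,W,(Q,(S,G)));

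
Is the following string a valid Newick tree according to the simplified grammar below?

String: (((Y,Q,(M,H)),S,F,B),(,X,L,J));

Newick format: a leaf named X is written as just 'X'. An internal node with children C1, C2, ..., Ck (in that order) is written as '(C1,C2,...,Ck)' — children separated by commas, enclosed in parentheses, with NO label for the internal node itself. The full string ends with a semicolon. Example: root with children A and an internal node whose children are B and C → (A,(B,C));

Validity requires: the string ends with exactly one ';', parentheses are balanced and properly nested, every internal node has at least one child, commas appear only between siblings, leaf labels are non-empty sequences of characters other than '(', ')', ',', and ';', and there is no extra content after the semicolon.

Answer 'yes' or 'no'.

Input: (((Y,Q,(M,H)),S,F,B),(,X,L,J));
Paren balance: 5 '(' vs 5 ')' OK
Ends with single ';': True
Full parse: FAILS (empty leaf label at pos 22)
Valid: False

Answer: no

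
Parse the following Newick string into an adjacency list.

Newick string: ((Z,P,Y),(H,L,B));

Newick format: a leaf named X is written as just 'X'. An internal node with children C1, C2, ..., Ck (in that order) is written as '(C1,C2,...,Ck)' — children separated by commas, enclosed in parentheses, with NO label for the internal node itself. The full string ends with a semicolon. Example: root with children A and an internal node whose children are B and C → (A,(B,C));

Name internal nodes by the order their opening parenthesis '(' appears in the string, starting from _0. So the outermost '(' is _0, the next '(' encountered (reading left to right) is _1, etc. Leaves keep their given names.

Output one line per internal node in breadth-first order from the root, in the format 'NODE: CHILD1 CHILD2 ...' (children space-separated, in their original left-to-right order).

Input: ((Z,P,Y),(H,L,B));
Scanning left-to-right, naming '(' by encounter order:
  pos 0: '(' -> open internal node _0 (depth 1)
  pos 1: '(' -> open internal node _1 (depth 2)
  pos 7: ')' -> close internal node _1 (now at depth 1)
  pos 9: '(' -> open internal node _2 (depth 2)
  pos 15: ')' -> close internal node _2 (now at depth 1)
  pos 16: ')' -> close internal node _0 (now at depth 0)
Total internal nodes: 3
BFS adjacency from root:
  _0: _1 _2
  _1: Z P Y
  _2: H L B

Answer: _0: _1 _2
_1: Z P Y
_2: H L B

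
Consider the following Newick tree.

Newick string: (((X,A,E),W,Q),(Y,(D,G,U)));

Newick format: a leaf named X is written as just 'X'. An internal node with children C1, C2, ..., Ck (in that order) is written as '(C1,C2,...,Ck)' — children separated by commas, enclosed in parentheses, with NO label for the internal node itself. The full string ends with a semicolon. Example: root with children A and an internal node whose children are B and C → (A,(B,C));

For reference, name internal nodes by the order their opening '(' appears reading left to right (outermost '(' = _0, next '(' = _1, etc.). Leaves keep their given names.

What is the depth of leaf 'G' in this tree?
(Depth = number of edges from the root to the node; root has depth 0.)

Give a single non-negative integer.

Answer: 3

Derivation:
Newick: (((X,A,E),W,Q),(Y,(D,G,U)));
Naming internals by '(' encounter order: outermost '(' = _0, next = _1, ...
Query node: G
Path from root: _0 -> _3 -> _4 -> G
Depth of G: 3 (number of edges from root)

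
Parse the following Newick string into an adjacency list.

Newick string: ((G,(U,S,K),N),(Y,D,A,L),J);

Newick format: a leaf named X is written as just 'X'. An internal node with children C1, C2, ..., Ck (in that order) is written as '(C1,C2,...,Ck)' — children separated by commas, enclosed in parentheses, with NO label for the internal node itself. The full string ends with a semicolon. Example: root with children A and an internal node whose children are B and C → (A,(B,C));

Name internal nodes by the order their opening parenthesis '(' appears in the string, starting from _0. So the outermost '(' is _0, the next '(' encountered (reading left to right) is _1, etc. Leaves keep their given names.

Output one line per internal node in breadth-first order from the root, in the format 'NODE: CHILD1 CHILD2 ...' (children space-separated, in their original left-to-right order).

Answer: _0: _1 _3 J
_1: G _2 N
_3: Y D A L
_2: U S K

Derivation:
Input: ((G,(U,S,K),N),(Y,D,A,L),J);
Scanning left-to-right, naming '(' by encounter order:
  pos 0: '(' -> open internal node _0 (depth 1)
  pos 1: '(' -> open internal node _1 (depth 2)
  pos 4: '(' -> open internal node _2 (depth 3)
  pos 10: ')' -> close internal node _2 (now at depth 2)
  pos 13: ')' -> close internal node _1 (now at depth 1)
  pos 15: '(' -> open internal node _3 (depth 2)
  pos 23: ')' -> close internal node _3 (now at depth 1)
  pos 26: ')' -> close internal node _0 (now at depth 0)
Total internal nodes: 4
BFS adjacency from root:
  _0: _1 _3 J
  _1: G _2 N
  _3: Y D A L
  _2: U S K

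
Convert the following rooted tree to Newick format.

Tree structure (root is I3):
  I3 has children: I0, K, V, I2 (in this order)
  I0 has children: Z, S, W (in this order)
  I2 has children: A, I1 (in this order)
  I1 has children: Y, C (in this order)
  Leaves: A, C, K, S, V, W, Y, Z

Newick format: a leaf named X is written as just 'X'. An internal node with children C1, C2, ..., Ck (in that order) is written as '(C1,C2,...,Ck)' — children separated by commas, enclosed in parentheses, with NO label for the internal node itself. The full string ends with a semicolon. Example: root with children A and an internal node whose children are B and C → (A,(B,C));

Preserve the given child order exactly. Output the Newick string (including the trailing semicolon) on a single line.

Answer: ((Z,S,W),K,V,(A,(Y,C)));

Derivation:
internal I3 with children ['I0', 'K', 'V', 'I2']
  internal I0 with children ['Z', 'S', 'W']
    leaf 'Z' → 'Z'
    leaf 'S' → 'S'
    leaf 'W' → 'W'
  → '(Z,S,W)'
  leaf 'K' → 'K'
  leaf 'V' → 'V'
  internal I2 with children ['A', 'I1']
    leaf 'A' → 'A'
    internal I1 with children ['Y', 'C']
      leaf 'Y' → 'Y'
      leaf 'C' → 'C'
    → '(Y,C)'
  → '(A,(Y,C))'
→ '((Z,S,W),K,V,(A,(Y,C)))'
Final: ((Z,S,W),K,V,(A,(Y,C)));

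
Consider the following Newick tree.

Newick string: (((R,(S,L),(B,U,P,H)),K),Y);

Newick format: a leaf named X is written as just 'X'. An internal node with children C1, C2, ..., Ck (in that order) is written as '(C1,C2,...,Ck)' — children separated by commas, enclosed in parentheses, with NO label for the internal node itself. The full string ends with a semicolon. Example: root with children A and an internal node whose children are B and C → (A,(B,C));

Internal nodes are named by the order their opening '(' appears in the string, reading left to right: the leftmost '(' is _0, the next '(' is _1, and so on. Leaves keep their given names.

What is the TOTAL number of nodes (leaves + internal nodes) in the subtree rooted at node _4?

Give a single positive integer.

Answer: 5

Derivation:
Newick: (((R,(S,L),(B,U,P,H)),K),Y);
Locate _4: it is the '(' at position 11 (the 5th '(' reading left to right).
Query: subtree rooted at _4
_4: subtree_size = 1 + 4
  B: subtree_size = 1 + 0
  U: subtree_size = 1 + 0
  P: subtree_size = 1 + 0
  H: subtree_size = 1 + 0
Total subtree size of _4: 5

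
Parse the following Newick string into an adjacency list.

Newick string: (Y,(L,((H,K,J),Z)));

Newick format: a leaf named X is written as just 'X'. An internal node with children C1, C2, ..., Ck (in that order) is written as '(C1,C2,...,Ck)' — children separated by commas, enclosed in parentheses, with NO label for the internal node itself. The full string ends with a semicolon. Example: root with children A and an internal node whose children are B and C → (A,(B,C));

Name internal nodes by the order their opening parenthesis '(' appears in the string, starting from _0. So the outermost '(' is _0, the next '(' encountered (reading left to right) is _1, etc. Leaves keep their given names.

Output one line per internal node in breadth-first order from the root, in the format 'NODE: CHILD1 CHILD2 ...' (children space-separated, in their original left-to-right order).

Input: (Y,(L,((H,K,J),Z)));
Scanning left-to-right, naming '(' by encounter order:
  pos 0: '(' -> open internal node _0 (depth 1)
  pos 3: '(' -> open internal node _1 (depth 2)
  pos 6: '(' -> open internal node _2 (depth 3)
  pos 7: '(' -> open internal node _3 (depth 4)
  pos 13: ')' -> close internal node _3 (now at depth 3)
  pos 16: ')' -> close internal node _2 (now at depth 2)
  pos 17: ')' -> close internal node _1 (now at depth 1)
  pos 18: ')' -> close internal node _0 (now at depth 0)
Total internal nodes: 4
BFS adjacency from root:
  _0: Y _1
  _1: L _2
  _2: _3 Z
  _3: H K J

Answer: _0: Y _1
_1: L _2
_2: _3 Z
_3: H K J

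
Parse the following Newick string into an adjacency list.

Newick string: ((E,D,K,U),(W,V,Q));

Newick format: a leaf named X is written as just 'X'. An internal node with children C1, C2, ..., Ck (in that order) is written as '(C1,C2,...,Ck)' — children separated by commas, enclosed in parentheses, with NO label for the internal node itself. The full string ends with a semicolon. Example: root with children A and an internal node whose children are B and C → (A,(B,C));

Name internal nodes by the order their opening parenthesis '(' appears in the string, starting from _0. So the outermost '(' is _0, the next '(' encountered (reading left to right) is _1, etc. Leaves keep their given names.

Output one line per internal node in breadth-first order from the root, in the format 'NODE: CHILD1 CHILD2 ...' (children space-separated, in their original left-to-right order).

Answer: _0: _1 _2
_1: E D K U
_2: W V Q

Derivation:
Input: ((E,D,K,U),(W,V,Q));
Scanning left-to-right, naming '(' by encounter order:
  pos 0: '(' -> open internal node _0 (depth 1)
  pos 1: '(' -> open internal node _1 (depth 2)
  pos 9: ')' -> close internal node _1 (now at depth 1)
  pos 11: '(' -> open internal node _2 (depth 2)
  pos 17: ')' -> close internal node _2 (now at depth 1)
  pos 18: ')' -> close internal node _0 (now at depth 0)
Total internal nodes: 3
BFS adjacency from root:
  _0: _1 _2
  _1: E D K U
  _2: W V Q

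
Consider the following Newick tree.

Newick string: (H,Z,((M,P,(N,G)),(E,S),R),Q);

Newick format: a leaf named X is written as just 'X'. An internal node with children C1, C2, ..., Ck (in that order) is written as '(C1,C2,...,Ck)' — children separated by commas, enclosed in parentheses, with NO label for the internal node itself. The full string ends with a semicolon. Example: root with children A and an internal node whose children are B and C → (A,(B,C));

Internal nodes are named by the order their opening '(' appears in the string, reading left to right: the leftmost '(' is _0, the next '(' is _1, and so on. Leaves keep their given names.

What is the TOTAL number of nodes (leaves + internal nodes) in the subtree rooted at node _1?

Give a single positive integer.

Answer: 11

Derivation:
Newick: (H,Z,((M,P,(N,G)),(E,S),R),Q);
Locate _1: it is the '(' at position 5 (the 2nd '(' reading left to right).
Query: subtree rooted at _1
_1: subtree_size = 1 + 10
  _2: subtree_size = 1 + 5
    M: subtree_size = 1 + 0
    P: subtree_size = 1 + 0
    _3: subtree_size = 1 + 2
      N: subtree_size = 1 + 0
      G: subtree_size = 1 + 0
  _4: subtree_size = 1 + 2
    E: subtree_size = 1 + 0
    S: subtree_size = 1 + 0
  R: subtree_size = 1 + 0
Total subtree size of _1: 11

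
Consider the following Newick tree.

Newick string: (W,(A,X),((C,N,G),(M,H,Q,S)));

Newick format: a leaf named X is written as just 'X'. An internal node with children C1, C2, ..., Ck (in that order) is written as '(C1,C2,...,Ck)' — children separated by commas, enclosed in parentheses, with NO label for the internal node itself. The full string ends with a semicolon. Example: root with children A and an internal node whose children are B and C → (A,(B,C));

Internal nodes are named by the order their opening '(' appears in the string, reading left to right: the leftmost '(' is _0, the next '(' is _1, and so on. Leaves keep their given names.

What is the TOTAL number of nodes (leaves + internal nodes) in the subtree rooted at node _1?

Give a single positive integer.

Newick: (W,(A,X),((C,N,G),(M,H,Q,S)));
Locate _1: it is the '(' at position 3 (the 2nd '(' reading left to right).
Query: subtree rooted at _1
_1: subtree_size = 1 + 2
  A: subtree_size = 1 + 0
  X: subtree_size = 1 + 0
Total subtree size of _1: 3

Answer: 3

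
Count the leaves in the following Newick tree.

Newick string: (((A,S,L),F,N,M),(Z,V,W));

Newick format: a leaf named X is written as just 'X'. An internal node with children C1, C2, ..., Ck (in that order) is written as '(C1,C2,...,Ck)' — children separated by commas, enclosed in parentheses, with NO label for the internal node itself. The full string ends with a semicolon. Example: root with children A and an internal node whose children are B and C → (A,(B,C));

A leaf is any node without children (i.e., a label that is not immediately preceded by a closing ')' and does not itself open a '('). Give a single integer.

Newick: (((A,S,L),F,N,M),(Z,V,W));
Scan left-to-right; a leaf is any maximal label run not followed by '(':
  pos 3: leaf 'A' → count = 1
  pos 5: leaf 'S' → count = 2
  pos 7: leaf 'L' → count = 3
  pos 10: leaf 'F' → count = 4
  pos 12: leaf 'N' → count = 5
  pos 14: leaf 'M' → count = 6
  pos 18: leaf 'Z' → count = 7
  pos 20: leaf 'V' → count = 8
  pos 22: leaf 'W' → count = 9
Total leaves: 9

Answer: 9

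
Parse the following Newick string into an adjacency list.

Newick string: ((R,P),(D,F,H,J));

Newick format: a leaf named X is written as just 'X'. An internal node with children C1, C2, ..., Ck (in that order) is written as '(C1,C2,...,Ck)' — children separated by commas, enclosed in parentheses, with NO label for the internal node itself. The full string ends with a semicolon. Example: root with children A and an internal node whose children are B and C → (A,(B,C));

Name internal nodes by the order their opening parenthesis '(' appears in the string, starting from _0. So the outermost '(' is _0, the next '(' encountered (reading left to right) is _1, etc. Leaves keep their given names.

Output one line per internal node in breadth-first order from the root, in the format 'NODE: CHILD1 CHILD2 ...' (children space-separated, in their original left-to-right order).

Input: ((R,P),(D,F,H,J));
Scanning left-to-right, naming '(' by encounter order:
  pos 0: '(' -> open internal node _0 (depth 1)
  pos 1: '(' -> open internal node _1 (depth 2)
  pos 5: ')' -> close internal node _1 (now at depth 1)
  pos 7: '(' -> open internal node _2 (depth 2)
  pos 15: ')' -> close internal node _2 (now at depth 1)
  pos 16: ')' -> close internal node _0 (now at depth 0)
Total internal nodes: 3
BFS adjacency from root:
  _0: _1 _2
  _1: R P
  _2: D F H J

Answer: _0: _1 _2
_1: R P
_2: D F H J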